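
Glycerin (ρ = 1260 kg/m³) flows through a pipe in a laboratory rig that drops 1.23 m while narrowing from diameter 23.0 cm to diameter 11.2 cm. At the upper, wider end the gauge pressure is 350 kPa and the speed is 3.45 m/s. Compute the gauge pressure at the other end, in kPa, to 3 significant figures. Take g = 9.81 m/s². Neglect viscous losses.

By continuity, v₂ = v₁·A₁/A₂ = 3.45·(415/98.5) = 14.5 m/s.
Applying Bernoulli between the two ends and solving for P₂: P₂ = P₁ + ½ρ(v₁² − v₂²) − ρgΔh.
P₂ = 350000 + ½·1260·(3.45² − 14.5²) − 1260·9.81·(−1.23) = 350000 + (-126000) − (-15200) = 239000 Pa.

P₂ ≈ 239 kPa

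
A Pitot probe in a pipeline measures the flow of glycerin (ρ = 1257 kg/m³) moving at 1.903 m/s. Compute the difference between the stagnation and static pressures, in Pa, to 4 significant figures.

Bernoulli between the free stream and the stagnation point: ½ρv² = P_stag − P_static.
ΔP = ½·1257·1.903² = 2276 Pa.

ΔP ≈ 2276 Pa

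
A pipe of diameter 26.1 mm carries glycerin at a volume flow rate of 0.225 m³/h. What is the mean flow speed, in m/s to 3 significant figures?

Q = 0.225 m³/h = 0.0000625 m³/s.
v = Q/A = 0.0000625 / 0.000535 = 0.117 m/s.

v ≈ 0.117 m/s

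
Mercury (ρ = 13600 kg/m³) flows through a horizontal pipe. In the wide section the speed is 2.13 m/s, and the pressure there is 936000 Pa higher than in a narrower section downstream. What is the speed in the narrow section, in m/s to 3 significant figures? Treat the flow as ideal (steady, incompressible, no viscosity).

With h₁ = h₂, rearranging Bernoulli gives v₂ = √(v₁² + 2ΔP/ρ).
v₂ = √(2.13² + 2·936000/13600) = √(4.54 + 138) = 11.9 m/s.

v₂ ≈ 11.9 m/s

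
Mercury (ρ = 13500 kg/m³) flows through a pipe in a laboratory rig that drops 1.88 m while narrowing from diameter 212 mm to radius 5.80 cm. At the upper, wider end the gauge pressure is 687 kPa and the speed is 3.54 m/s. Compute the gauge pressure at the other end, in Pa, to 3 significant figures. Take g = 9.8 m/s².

P₂ ≈ 76600 Pa

Mass conservation (A₁v₁ = A₂v₂) gives v₂ = 3.54 × 353/106 = 11.8 m/s.
Bernoulli: P₁ + ½ρv₁² + ρg h₁ = P₂ + ½ρv₂² + ρg h₂, so P₂ = P₁ + ½ρ(v₁² − v₂²) − ρg(h₂ − h₁).
P₂ = 687000 + ½·13500·(3.54² − 11.8²) − 13500·9.8·(−1.88) = 687000 + (-859000) − (-249000) = 76600 Pa.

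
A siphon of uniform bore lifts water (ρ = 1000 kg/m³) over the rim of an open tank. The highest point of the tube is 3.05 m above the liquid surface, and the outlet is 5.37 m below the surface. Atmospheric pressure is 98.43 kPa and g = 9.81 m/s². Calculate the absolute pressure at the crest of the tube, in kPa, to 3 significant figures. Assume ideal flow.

From the surface to the outlet (both open to atmosphere, surface at rest): v = √(2g·h_out) = √(2·9.81·5.37) = 10.3 m/s.
Continuity keeps v the same throughout the tube; from surface to crest, P_atm + 0 = P_top + ½ρv² + ρg·h_top.
P_top = 98430 − ½·1000·10.3² − 1000·9.81·3.05 = 15800 Pa.

15.8 kPa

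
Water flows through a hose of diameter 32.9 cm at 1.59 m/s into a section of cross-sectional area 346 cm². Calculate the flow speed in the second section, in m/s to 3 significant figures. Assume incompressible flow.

3.91 m/s

Continuity gives A₁v₁ = A₂v₂, so v₂ = (850 cm²)/(346 cm²) × 1.59 m/s = 3.91 m/s.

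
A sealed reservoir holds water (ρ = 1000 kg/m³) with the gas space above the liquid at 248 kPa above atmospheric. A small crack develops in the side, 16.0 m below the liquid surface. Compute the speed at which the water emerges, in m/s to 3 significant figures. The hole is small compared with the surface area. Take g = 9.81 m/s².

Take point 1 at the surface (v₁ ≈ 0) and point 2 at the hole (at atmospheric pressure). Bernoulli: P₁ + ρg h = P_atm + ½ρv₂².
With P₁ − P_atm = 248000 Pa, v₂ = √(2gh + 2ΔP/ρ) = √(2·9.81·16.0 + 2·248000/1000) = 28.5 m/s.

28.5 m/s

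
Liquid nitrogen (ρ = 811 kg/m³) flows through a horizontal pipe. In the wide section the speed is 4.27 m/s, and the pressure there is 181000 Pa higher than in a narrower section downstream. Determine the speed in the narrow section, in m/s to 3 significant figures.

Horizontal Bernoulli: P₁ + ½ρv₁² = P₂ + ½ρv₂², so v₂² = v₁² + 2(P₁ − P₂)/ρ.
v₂ = √(4.27² + 2·181000/811) = √(18.2 + 446) = 21.6 m/s.

v₂ ≈ 21.6 m/s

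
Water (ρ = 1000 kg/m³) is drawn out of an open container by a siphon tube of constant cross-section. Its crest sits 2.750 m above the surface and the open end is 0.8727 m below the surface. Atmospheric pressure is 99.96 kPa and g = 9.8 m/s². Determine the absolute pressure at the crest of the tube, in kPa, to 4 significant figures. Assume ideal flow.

The outlet speed comes from Torricelli: v = √(2g·0.8727) = 4.136 m/s.
The bore is uniform, so the speed at the crest is the same v. Bernoulli surface→crest: P_atm = P_top + ½ρv² + ρg·h_top.
P_top = 99960 − ½·1000·4.136² − 1000·9.8·2.750 = 64460 Pa.

64.46 kPa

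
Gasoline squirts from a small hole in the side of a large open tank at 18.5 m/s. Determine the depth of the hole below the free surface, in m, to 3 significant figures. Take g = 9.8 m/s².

h = 17.5 m

For a small hole in a large open tank, ½v² = gh, giving h = v²/(2g).
h = 18.5²/(2·9.8) = 342/19.60 = 17.5 m.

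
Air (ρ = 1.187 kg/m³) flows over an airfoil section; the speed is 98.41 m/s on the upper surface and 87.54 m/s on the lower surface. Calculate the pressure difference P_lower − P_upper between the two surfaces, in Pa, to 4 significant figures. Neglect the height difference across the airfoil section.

ΔP ≈ 1200 Pa

Bernoulli (same height): P_lower − P_upper = ½ρ(v_upper² − v_lower²).
ΔP = ½·1.187·(98.41² − 87.54²) = 1200 Pa.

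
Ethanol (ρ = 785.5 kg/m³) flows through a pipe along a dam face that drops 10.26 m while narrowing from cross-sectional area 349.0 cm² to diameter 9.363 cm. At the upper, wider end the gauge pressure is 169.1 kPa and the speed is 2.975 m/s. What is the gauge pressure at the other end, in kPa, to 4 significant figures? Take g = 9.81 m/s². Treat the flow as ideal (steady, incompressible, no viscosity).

The volume flow rate is constant, so v₂ = (A₁/A₂)v₁ = (349.0/68.85)·2.975 = 15.08 m/s.
Energy conservation along the streamline gives P₂ = P₁ − ½ρ(v₂² − v₁²) − ρg(h₂ − h₁).
P₂ = 169100 + ½·785.5·(2.975² − 15.08²) − 785.5·9.81·(−10.26) = 169100 + (-85830) − (-79060) = 162300 Pa.

P₂ = 162.3 kPa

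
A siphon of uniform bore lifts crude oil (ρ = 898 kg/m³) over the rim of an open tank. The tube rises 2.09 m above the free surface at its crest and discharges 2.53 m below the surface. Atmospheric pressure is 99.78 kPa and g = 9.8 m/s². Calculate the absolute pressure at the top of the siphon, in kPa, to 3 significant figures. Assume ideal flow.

The outlet speed comes from Torricelli: v = √(2g·2.53) = 7.04 m/s.
Continuity keeps v the same throughout the tube; from surface to crest, P_atm + 0 = P_top + ½ρv² + ρg·h_top.
P_top = 99780 − ½·898·7.04² − 898·9.8·2.09 = 59100 Pa.

P_top = 59.1 kPa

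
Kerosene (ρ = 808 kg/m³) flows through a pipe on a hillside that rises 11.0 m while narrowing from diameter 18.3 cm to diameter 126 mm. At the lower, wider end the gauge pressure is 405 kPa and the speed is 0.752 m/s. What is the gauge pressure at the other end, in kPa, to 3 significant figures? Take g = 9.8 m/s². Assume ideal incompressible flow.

Continuity gives A₁v₁ = A₂v₂, so v₂ = (263 cm²)/(125 cm²) × 0.752 m/s = 1.59 m/s.
Applying Bernoulli between the two ends and solving for P₂: P₂ = P₁ + ½ρ(v₁² − v₂²) − ρgΔh.
P₂ = 405000 + ½·808·(0.752² − 1.59²) − 808·9.8·(+11.0) = 405000 + (-788) − (87100) = 317000 Pa.

P₂ ≈ 317 kPa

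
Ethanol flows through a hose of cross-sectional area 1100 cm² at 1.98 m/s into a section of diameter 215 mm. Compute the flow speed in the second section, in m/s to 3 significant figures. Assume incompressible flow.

The volume flow rate is constant, so v₂ = (A₁/A₂)v₁ = (1100/363)·1.98 = 6.00 m/s.

v₂ ≈ 6.00 m/s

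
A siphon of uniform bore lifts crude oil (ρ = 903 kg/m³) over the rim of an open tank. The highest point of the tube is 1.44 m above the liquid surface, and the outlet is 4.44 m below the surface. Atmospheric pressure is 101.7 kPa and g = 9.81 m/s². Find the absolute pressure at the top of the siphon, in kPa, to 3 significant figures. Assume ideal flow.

P_top ≈ 49.6 kPa

The outlet speed comes from Torricelli: v = √(2g·4.44) = 9.33 m/s.
Continuity keeps v the same throughout the tube; from surface to crest, P_atm + 0 = P_top + ½ρv² + ρg·h_top.
P_top = 101700 − ½·903·9.33² − 903·9.81·1.44 = 49600 Pa.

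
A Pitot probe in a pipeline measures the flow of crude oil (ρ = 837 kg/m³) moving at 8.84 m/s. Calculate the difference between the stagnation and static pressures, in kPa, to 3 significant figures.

ΔP = 32.7 kPa

At the stagnation point the flow is brought to rest, so Bernoulli gives P_stag − P_static = ½ρv².
ΔP = ½·837·8.84² = 32700 Pa.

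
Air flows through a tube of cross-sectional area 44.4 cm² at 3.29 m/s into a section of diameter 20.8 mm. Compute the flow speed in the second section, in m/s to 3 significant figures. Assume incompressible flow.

v₂ ≈ 43.0 m/s

Continuity gives A₁v₁ = A₂v₂, so v₂ = (44.4 cm²)/(3.40 cm²) × 3.29 m/s = 43.0 m/s.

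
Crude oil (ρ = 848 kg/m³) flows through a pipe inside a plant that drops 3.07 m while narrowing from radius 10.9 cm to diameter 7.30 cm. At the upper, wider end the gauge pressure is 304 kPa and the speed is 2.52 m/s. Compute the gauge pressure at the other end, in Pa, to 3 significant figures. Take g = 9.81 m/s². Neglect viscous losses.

118000 Pa

Mass conservation (A₁v₁ = A₂v₂) gives v₂ = 2.52 × 373/41.9 = 22.5 m/s.
Energy conservation along the streamline gives P₂ = P₁ − ½ρ(v₂² − v₁²) − ρg(h₂ − h₁).
P₂ = 304000 + ½·848·(2.52² − 22.5²) − 848·9.81·(−3.07) = 304000 + (-211000) − (-25500) = 118000 Pa.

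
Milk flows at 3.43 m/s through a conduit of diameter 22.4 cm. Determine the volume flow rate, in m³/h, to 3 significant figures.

Q = A·v = 0.0394 m² × 3.43 m/s = 0.135 m³/s.
Converting: 0.135 m³/s × 3600 = 487 m³/h.

Q ≈ 487 m³/h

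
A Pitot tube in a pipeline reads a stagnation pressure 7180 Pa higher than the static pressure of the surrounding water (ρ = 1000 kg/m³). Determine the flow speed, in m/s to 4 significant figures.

v ≈ 3.789 m/s

The dynamic pressure equals the rise in static pressure at the stagnation point: ΔP = ½ρv².
v = √(2ΔP/ρ) = √(2·7180/1000) = 3.789 m/s.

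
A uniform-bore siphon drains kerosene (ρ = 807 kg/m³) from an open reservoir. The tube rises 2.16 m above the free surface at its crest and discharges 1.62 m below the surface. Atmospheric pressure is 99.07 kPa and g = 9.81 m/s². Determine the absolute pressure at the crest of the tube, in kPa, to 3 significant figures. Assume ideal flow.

From the surface to the outlet (both open to atmosphere, surface at rest): v = √(2g·h_out) = √(2·9.81·1.62) = 5.64 m/s.
Continuity keeps v the same throughout the tube; from surface to crest, P_atm + 0 = P_top + ½ρv² + ρg·h_top.
P_top = 99070 − ½·807·5.64² − 807·9.81·2.16 = 69100 Pa.

69.1 kPa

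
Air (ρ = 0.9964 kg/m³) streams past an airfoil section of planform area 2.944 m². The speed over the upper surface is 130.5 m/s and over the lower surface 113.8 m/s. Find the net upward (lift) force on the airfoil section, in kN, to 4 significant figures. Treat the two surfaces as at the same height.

The faster flow above has the lower pressure; Bernoulli (same height) gives ΔP = ½ρ(v_up² − v_low²).
ΔP = ½·0.9964·(130.5² − 113.8²) = 2033 Pa.
Lift = ΔP · A = 2033 × 2.944 = 5984 N.

F ≈ 5.984 kN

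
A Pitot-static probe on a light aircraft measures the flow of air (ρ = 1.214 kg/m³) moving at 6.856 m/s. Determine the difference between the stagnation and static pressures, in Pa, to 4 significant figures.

At the stagnation point the flow is brought to rest, so Bernoulli gives P_stag − P_static = ½ρv².
ΔP = ½·1.214·6.856² = 28.53 Pa.

ΔP ≈ 28.53 Pa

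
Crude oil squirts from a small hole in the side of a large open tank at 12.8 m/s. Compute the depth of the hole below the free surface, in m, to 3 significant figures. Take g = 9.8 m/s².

Torricelli: v = √(2gh), so h = v²/(2g).
h = 12.8²/(2·9.8) = 164/19.60 = 8.36 m.

h ≈ 8.36 m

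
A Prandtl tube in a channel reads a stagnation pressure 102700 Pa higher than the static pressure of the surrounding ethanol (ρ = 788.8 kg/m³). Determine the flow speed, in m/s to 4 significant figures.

The dynamic pressure equals the rise in static pressure at the stagnation point: ΔP = ½ρv².
v = √(2ΔP/ρ) = √(2·102700/788.8) = 16.14 m/s.

v ≈ 16.14 m/s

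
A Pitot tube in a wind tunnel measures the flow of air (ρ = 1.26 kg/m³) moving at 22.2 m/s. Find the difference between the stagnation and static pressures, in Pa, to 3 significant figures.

ΔP ≈ 310 Pa

At the stagnation point the flow is brought to rest, so Bernoulli gives P_stag − P_static = ½ρv².
ΔP = ½·1.26·22.2² = 310 Pa.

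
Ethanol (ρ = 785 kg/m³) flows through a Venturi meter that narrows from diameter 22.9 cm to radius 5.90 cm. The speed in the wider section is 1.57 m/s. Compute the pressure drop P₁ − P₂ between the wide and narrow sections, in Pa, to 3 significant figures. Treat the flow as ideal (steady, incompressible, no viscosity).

By continuity, v₂ = v₁·A₁/A₂ = 1.57·(412/109) = 5.91 m/s.
The pipe is horizontal, so Bernoulli reduces to P₁ + ½ρv₁² = P₂ + ½ρv₂².
P₁ − P₂ = ½·785·(5.91² − 1.57²) = ½·785·32.5 = 12800 Pa.

ΔP ≈ 12800 Pa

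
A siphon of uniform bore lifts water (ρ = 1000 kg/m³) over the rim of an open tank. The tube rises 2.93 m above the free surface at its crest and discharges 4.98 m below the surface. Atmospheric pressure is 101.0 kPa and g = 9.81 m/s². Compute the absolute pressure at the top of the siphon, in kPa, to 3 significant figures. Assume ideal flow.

From the surface to the outlet (both open to atmosphere, surface at rest): v = √(2g·h_out) = √(2·9.81·4.98) = 9.88 m/s.
The bore is uniform, so the speed at the crest is the same v. Bernoulli surface→crest: P_atm = P_top + ½ρv² + ρg·h_top.
P_top = 101000 − ½·1000·9.88² − 1000·9.81·2.93 = 23400 Pa.

P_top ≈ 23.4 kPa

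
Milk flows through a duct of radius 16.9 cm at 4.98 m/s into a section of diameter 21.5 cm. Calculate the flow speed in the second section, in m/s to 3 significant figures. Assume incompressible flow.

v₂ ≈ 12.3 m/s

Continuity gives A₁v₁ = A₂v₂, so v₂ = (897 cm²)/(363 cm²) × 4.98 m/s = 12.3 m/s.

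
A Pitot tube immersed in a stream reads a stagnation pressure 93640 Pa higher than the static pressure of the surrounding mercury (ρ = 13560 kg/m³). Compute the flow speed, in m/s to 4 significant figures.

Bernoulli between the free stream and the stagnation point: ½ρv² = P_stag − P_static.
v = √(2ΔP/ρ) = √(2·93640/13560) = 3.716 m/s.

v ≈ 3.716 m/s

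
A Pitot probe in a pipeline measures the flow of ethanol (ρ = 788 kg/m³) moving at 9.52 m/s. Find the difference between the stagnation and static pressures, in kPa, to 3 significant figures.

ΔP = 35.7 kPa

The dynamic pressure equals the rise in static pressure at the stagnation point: ΔP = ½ρv².
ΔP = ½·788·9.52² = 35700 Pa.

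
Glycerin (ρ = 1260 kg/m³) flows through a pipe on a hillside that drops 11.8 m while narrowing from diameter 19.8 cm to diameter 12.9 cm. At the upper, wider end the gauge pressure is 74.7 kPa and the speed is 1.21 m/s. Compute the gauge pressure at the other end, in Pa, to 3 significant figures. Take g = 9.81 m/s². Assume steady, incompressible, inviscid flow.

216000 Pa

By continuity, v₂ = v₁·A₁/A₂ = 1.21·(308/131) = 2.85 m/s.
Bernoulli: P₁ + ½ρv₁² + ρg h₁ = P₂ + ½ρv₂² + ρg h₂, so P₂ = P₁ + ½ρ(v₁² − v₂²) − ρg(h₂ − h₁).
P₂ = 74700 + ½·1260·(1.21² − 2.85²) − 1260·9.81·(−11.8) = 74700 + (-4200) − (-146000) = 216000 Pa.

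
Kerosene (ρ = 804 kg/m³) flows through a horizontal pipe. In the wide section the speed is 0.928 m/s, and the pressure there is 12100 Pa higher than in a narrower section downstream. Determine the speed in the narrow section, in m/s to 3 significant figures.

Horizontal Bernoulli: P₁ + ½ρv₁² = P₂ + ½ρv₂², so v₂² = v₁² + 2(P₁ − P₂)/ρ.
v₂ = √(0.928² + 2·12100/804) = √(0.861 + 30.1) = 5.56 m/s.

v₂ ≈ 5.56 m/s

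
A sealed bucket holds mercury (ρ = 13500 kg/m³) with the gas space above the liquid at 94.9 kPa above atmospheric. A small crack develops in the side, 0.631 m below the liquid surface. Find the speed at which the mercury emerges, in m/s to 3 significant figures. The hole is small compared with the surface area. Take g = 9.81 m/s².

v = 5.14 m/s

Take point 1 at the surface (v₁ ≈ 0) and point 2 at the hole (at atmospheric pressure). Bernoulli: P₁ + ρg h = P_atm + ½ρv₂².
With P₁ − P_atm = 94900 Pa, v₂ = √(2gh + 2ΔP/ρ) = √(2·9.81·0.631 + 2·94900/13500) = 5.14 m/s.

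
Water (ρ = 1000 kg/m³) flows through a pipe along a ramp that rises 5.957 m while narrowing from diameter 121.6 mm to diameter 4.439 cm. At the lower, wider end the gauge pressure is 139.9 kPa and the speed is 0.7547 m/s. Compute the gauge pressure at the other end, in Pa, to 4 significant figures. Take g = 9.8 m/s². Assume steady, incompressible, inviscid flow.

The volume flow rate is constant, so v₂ = (A₁/A₂)v₁ = (116.1/15.48)·0.7547 = 5.663 m/s.
Energy conservation along the streamline gives P₂ = P₁ − ½ρ(v₂² − v₁²) − ρg(h₂ − h₁).
P₂ = 139900 + ½·1000·(0.7547² − 5.663²) − 1000·9.8·(+5.957) = 139900 + (-15750) − (58380) = 65770 Pa.

P₂ = 65770 Pa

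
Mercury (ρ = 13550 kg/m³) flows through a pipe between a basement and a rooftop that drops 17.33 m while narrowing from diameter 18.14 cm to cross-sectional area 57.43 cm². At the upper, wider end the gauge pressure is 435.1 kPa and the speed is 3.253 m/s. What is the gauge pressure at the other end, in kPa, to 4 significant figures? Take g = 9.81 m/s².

Continuity gives A₁v₁ = A₂v₂, so v₂ = (258.4 cm²)/(57.43 cm²) × 3.253 m/s = 14.64 m/s.
Applying Bernoulli between the two ends and solving for P₂: P₂ = P₁ + ½ρ(v₁² − v₂²) − ρgΔh.
P₂ = 435100 + ½·13550·(3.253² − 14.64²) − 13550·9.81·(−17.33) = 435100 + (-1380000) − (-2304000) = 1359000 Pa.

P₂ = 1359 kPa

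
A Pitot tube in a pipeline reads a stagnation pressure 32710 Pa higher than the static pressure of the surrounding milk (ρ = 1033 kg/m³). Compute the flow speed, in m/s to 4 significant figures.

Bernoulli between the free stream and the stagnation point: ½ρv² = P_stag − P_static.
v = √(2ΔP/ρ) = √(2·32710/1033) = 7.958 m/s.

v ≈ 7.958 m/s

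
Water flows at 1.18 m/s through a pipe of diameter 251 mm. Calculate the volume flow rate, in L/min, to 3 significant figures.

Q = A·v = 0.0495 m² × 1.18 m/s = 0.0584 m³/s.
Converting: 0.0584 m³/s × 60000 = 3500 L/min.

Q = 3500 L/min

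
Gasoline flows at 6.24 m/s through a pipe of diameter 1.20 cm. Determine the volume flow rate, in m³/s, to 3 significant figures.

Q ≈ 0.000706 m³/s

Q = A·v = 0.000113 m² × 6.24 m/s = 0.000706 m³/s.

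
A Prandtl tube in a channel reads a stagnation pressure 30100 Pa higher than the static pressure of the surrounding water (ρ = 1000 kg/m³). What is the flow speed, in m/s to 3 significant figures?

Bernoulli between the free stream and the stagnation point: ½ρv² = P_stag − P_static.
v = √(2ΔP/ρ) = √(2·30100/1000) = 7.76 m/s.

v = 7.76 m/s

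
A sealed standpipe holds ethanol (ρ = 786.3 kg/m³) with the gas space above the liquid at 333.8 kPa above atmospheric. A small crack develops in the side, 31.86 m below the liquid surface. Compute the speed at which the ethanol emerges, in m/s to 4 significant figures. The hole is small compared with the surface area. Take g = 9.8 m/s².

38.39 m/s

Take point 1 at the surface (v₁ ≈ 0) and point 2 at the hole (at atmospheric pressure). Bernoulli: P₁ + ρg h = P_atm + ½ρv₂².
With P₁ − P_atm = 333800 Pa, v₂ = √(2gh + 2ΔP/ρ) = √(2·9.8·31.86 + 2·333800/786.3) = 38.39 m/s.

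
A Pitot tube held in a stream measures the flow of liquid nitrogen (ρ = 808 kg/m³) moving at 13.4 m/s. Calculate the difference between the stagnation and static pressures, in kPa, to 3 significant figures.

Bernoulli between the free stream and the stagnation point: ½ρv² = P_stag − P_static.
ΔP = ½·808·13.4² = 72500 Pa.

ΔP ≈ 72.5 kPa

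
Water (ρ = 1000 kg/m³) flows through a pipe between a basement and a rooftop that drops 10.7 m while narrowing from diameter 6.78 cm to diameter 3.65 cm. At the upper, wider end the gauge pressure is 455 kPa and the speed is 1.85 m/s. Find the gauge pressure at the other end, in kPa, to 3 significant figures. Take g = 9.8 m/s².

By continuity, v₂ = v₁·A₁/A₂ = 1.85·(36.1/10.5) = 6.38 m/s.
Energy conservation along the streamline gives P₂ = P₁ − ½ρ(v₂² − v₁²) − ρg(h₂ − h₁).
P₂ = 455000 + ½·1000·(1.85² − 6.38²) − 1000·9.8·(−10.7) = 455000 + (-18700) − (-105000) = 541000 Pa.

P₂ ≈ 541 kPa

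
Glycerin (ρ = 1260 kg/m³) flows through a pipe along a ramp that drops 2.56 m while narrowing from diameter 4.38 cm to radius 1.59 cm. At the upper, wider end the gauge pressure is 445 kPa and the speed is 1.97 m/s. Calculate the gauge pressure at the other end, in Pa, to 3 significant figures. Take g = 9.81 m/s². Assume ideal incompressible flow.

Mass conservation (A₁v₁ = A₂v₂) gives v₂ = 1.97 × 15.1/7.94 = 3.74 m/s.
Bernoulli: P₁ + ½ρv₁² + ρg h₁ = P₂ + ½ρv₂² + ρg h₂, so P₂ = P₁ + ½ρ(v₁² − v₂²) − ρg(h₂ − h₁).
P₂ = 445000 + ½·1260·(1.97² − 3.74²) − 1260·9.81·(−2.56) = 445000 + (-6350) − (-31600) = 470000 Pa.

P₂ ≈ 470000 Pa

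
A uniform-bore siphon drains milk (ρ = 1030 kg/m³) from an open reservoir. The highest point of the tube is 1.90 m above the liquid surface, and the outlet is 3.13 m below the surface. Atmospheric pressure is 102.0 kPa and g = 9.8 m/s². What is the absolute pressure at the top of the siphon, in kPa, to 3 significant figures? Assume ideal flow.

From the surface to the outlet (both open to atmosphere, surface at rest): v = √(2g·h_out) = √(2·9.8·3.13) = 7.83 m/s.
With constant cross-section the crest speed equals v; applying Bernoulli from the surface up to the crest, P_top = P_atm − ½ρv² − ρg·h_top.
P_top = 102000 − ½·1030·7.83² − 1030·9.8·1.90 = 51200 Pa.

P_top ≈ 51.2 kPa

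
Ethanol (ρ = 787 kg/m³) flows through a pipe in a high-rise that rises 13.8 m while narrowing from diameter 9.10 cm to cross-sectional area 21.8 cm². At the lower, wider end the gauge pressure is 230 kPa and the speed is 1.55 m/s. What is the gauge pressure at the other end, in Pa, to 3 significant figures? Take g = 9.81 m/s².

By continuity, v₂ = v₁·A₁/A₂ = 1.55·(65.0/21.8) = 4.62 m/s.
Applying Bernoulli between the two ends and solving for P₂: P₂ = P₁ + ½ρ(v₁² − v₂²) − ρgΔh.
P₂ = 230000 + ½·787·(1.55² − 4.62²) − 787·9.81·(+13.8) = 230000 + (-7470) − (107000) = 116000 Pa.

116000 Pa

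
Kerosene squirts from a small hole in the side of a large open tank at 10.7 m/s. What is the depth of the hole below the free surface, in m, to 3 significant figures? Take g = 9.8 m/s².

h ≈ 5.84 m

Inverting v = √(2gh) gives h = v² / 2g.
h = 10.7²/(2·9.8) = 114/19.60 = 5.84 m.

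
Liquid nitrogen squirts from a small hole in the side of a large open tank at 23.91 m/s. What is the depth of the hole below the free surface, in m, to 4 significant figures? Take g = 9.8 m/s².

Inverting v = √(2gh) gives h = v² / 2g.
h = 23.91²/(2·9.8) = 571.7/19.60 = 29.17 m.

h ≈ 29.17 m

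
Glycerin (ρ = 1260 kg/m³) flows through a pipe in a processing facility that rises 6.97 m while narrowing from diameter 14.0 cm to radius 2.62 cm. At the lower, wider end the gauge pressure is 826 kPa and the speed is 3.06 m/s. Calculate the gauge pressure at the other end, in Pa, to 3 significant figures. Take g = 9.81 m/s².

Continuity gives A₁v₁ = A₂v₂, so v₂ = (154 cm²)/(21.6 cm²) × 3.06 m/s = 21.8 m/s.
Bernoulli: P₁ + ½ρv₁² + ρg h₁ = P₂ + ½ρv₂² + ρg h₂, so P₂ = P₁ + ½ρ(v₁² − v₂²) − ρg(h₂ − h₁).
P₂ = 826000 + ½·1260·(3.06² − 21.8²) − 1260·9.81·(+6.97) = 826000 + (-295000) − (86200) = 445000 Pa.

P₂ ≈ 445000 Pa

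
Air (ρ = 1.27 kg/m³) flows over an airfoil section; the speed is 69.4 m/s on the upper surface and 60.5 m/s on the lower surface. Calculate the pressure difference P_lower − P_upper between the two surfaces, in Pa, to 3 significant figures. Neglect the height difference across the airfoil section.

ΔP ≈ 734 Pa

The pressure is lower where the speed is higher: ΔP = ½ρ(v_up² − v_low²).
ΔP = ½·1.27·(69.4² − 60.5²) = 734 Pa.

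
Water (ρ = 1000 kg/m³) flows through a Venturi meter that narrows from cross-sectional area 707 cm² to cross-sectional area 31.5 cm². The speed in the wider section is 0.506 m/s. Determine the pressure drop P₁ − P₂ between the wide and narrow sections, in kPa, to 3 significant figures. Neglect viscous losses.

ΔP = 64.4 kPa

Mass conservation (A₁v₁ = A₂v₂) gives v₂ = 0.506 × 707/31.5 = 11.4 m/s.
Along the horizontal streamline, P + ½ρv² is constant.
P₁ − P₂ = ½·1000·(11.4² − 0.506²) = ½·1000·129 = 64400 Pa.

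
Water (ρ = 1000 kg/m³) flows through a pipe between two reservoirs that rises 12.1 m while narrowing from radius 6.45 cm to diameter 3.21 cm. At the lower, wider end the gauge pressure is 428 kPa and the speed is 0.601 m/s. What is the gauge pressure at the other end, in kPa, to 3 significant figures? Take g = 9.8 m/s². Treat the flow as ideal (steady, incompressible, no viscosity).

P₂ ≈ 262 kPa

The volume flow rate is constant, so v₂ = (A₁/A₂)v₁ = (131/8.09)·0.601 = 9.71 m/s.
Energy conservation along the streamline gives P₂ = P₁ − ½ρ(v₂² − v₁²) − ρg(h₂ − h₁).
P₂ = 428000 + ½·1000·(0.601² − 9.71²) − 1000·9.8·(+12.1) = 428000 + (-46900) − (119000) = 262000 Pa.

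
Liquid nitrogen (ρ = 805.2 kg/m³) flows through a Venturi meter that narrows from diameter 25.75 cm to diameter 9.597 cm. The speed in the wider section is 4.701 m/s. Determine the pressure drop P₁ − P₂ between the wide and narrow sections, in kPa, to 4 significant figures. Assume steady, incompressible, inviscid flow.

By continuity, v₂ = v₁·A₁/A₂ = 4.701·(520.8/72.34) = 33.84 m/s.
Along the horizontal streamline, P + ½ρv² is constant.
P₁ − P₂ = ½·805.2·(33.84² − 4.701²) = ½·805.2·1123 = 452200 Pa.

ΔP ≈ 452.2 kPa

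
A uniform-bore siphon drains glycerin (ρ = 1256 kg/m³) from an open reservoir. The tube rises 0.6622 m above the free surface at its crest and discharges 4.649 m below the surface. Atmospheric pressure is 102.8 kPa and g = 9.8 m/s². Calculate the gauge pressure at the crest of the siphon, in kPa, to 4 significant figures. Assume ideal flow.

From the surface to the outlet (both open to atmosphere, surface at rest): v = √(2g·h_out) = √(2·9.8·4.649) = 9.546 m/s.
With constant cross-section the crest speed equals v; applying Bernoulli from the surface up to the crest, P_top = P_atm − ½ρv² − ρg·h_top.
P_top = 102800 − ½·1256·9.546² − 1256·9.8·0.6622 = 37430 Pa. So P_gauge = P_top − P_atm = -65370 Pa.

P_gauge ≈ -65.37 kPa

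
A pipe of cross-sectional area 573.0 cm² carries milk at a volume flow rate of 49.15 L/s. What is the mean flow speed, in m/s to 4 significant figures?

v ≈ 0.8578 m/s

Q = 49.15 L/s = 0.04915 m³/s.
v = Q/A = 0.04915 / 0.05730 = 0.8578 m/s.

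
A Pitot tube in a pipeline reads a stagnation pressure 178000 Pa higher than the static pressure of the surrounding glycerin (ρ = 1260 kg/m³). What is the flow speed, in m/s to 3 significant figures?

At the stagnation point the flow is brought to rest, so Bernoulli gives P_stag − P_static = ½ρv².
v = √(2ΔP/ρ) = √(2·178000/1260) = 16.8 m/s.

v ≈ 16.8 m/s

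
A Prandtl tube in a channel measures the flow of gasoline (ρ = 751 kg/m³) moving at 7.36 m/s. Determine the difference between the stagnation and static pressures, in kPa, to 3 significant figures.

Bernoulli between the free stream and the stagnation point: ½ρv² = P_stag − P_static.
ΔP = ½·751·7.36² = 20300 Pa.

ΔP ≈ 20.3 kPa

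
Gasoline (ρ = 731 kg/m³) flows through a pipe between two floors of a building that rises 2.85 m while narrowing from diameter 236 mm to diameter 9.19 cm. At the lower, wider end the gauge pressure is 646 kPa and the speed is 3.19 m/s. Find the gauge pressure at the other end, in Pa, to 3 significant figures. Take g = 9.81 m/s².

The volume flow rate is constant, so v₂ = (A₁/A₂)v₁ = (437/66.3)·3.19 = 21.0 m/s.
Bernoulli: P₁ + ½ρv₁² + ρg h₁ = P₂ + ½ρv₂² + ρg h₂, so P₂ = P₁ + ½ρ(v₁² − v₂²) − ρg(h₂ − h₁).
P₂ = 646000 + ½·731·(3.19² − 21.0²) − 731·9.81·(+2.85) = 646000 + (-158000) − (20400) = 468000 Pa.

468000 Pa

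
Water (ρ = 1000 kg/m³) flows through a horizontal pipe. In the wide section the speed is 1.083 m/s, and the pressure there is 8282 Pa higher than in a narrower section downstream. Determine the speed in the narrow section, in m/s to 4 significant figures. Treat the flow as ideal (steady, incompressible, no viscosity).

Horizontal Bernoulli: P₁ + ½ρv₁² = P₂ + ½ρv₂², so v₂² = v₁² + 2(P₁ − P₂)/ρ.
v₂ = √(1.083² + 2·8282/1000) = √(1.173 + 16.56) = 4.212 m/s.

v₂ ≈ 4.212 m/s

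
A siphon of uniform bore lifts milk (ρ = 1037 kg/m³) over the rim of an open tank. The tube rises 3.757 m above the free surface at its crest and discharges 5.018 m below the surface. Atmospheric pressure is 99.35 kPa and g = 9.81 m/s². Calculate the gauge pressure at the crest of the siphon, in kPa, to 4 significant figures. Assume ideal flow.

The outlet speed comes from Torricelli: v = √(2g·5.018) = 9.922 m/s.
With constant cross-section the crest speed equals v; applying Bernoulli from the surface up to the crest, P_top = P_atm − ½ρv² − ρg·h_top.
P_top = 99350 − ½·1037·9.922² − 1037·9.81·3.757 = 10080 Pa. So P_gauge = P_top − P_atm = -89270 Pa.

P_gauge ≈ -89.27 kPa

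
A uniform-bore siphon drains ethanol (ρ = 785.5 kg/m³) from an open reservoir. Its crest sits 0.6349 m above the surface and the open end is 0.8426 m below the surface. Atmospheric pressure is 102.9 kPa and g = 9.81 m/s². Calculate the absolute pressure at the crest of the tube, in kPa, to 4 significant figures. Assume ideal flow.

Bernoulli surface→outlet gives ½v² = g·h_out, so v = √(2·9.81·0.8426) = 4.066 m/s.
With constant cross-section the crest speed equals v; applying Bernoulli from the surface up to the crest, P_top = P_atm − ½ρv² − ρg·h_top.
P_top = 102900 − ½·785.5·4.066² − 785.5·9.81·0.6349 = 91510 Pa.

P_top ≈ 91.51 kPa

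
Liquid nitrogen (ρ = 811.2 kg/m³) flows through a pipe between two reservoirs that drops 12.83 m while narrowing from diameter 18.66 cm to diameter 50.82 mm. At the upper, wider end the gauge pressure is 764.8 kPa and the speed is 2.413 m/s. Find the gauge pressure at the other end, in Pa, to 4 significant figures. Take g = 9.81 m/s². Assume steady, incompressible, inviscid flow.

P₂ = 440000 Pa

Mass conservation (A₁v₁ = A₂v₂) gives v₂ = 2.413 × 273.5/20.28 = 32.53 m/s.
Applying Bernoulli between the two ends and solving for P₂: P₂ = P₁ + ½ρ(v₁² − v₂²) − ρgΔh.
P₂ = 764800 + ½·811.2·(2.413² − 32.53²) − 811.2·9.81·(−12.83) = 764800 + (-426900) − (-102100) = 440000 Pa.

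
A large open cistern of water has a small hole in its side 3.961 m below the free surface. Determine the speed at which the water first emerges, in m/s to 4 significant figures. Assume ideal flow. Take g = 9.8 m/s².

Bernoulli from surface to hole (P equal, v_surface ≈ 0): v = √(2gh) = √(2×9.8×3.961) = 8.811 m/s.

v ≈ 8.811 m/s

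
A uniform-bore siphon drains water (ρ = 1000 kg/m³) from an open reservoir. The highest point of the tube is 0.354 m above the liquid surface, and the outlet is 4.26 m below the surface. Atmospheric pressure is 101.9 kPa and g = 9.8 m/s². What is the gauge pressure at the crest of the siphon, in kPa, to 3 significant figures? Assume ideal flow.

P_gauge = -45.2 kPa

Bernoulli surface→outlet gives ½v² = g·h_out, so v = √(2·9.8·4.26) = 9.14 m/s.
Continuity keeps v the same throughout the tube; from surface to crest, P_atm + 0 = P_top + ½ρv² + ρg·h_top.
P_top = 101900 − ½·1000·9.14² − 1000·9.8·0.354 = 56700 Pa. So P_gauge = P_top − P_atm = -45200 Pa.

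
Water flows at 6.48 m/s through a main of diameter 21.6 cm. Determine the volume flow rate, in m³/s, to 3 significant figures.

Q = A·v = 0.0366 m² × 6.48 m/s = 0.237 m³/s.

0.237 m³/s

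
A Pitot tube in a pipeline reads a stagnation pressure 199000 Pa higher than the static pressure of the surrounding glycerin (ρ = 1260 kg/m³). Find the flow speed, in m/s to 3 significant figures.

17.8 m/s

Bernoulli between the free stream and the stagnation point: ½ρv² = P_stag − P_static.
v = √(2ΔP/ρ) = √(2·199000/1260) = 17.8 m/s.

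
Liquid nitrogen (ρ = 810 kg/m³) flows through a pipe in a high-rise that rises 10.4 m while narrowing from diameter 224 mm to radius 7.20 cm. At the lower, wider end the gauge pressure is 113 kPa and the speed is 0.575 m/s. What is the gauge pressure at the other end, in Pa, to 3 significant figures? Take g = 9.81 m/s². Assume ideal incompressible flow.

The volume flow rate is constant, so v₂ = (A₁/A₂)v₁ = (394/163)·0.575 = 1.39 m/s.
Applying Bernoulli between the two ends and solving for P₂: P₂ = P₁ + ½ρ(v₁² − v₂²) − ρgΔh.
P₂ = 113000 + ½·810·(0.575² − 1.39²) − 810·9.81·(+10.4) = 113000 + (-650) − (82600) = 29700 Pa.

P₂ ≈ 29700 Pa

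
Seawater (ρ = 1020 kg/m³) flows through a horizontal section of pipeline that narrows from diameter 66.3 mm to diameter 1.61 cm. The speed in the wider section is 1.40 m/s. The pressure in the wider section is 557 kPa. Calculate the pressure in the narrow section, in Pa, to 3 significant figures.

P₂ ≈ 271000 Pa

By continuity, v₂ = v₁·A₁/A₂ = 1.40·(34.5/2.04) = 23.7 m/s.
The pipe is horizontal, so Bernoulli reduces to P₁ + ½ρv₁² = P₂ + ½ρv₂².
P₂ = P₁ − ½ρ(v₂² − v₁²) = 557000 − ½·1020·(23.7² − 1.40²) = 557000 − 286000 = 271000 Pa.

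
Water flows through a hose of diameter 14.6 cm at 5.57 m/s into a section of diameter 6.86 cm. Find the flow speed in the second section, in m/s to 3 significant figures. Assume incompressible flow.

v₂ ≈ 25.2 m/s

The volume flow rate is constant, so v₂ = (A₁/A₂)v₁ = (167/37.0)·5.57 = 25.2 m/s.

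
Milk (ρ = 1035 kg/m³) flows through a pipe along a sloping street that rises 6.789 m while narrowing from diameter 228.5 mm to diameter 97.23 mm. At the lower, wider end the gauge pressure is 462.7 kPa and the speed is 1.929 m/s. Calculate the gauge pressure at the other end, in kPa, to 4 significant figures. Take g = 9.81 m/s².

The volume flow rate is constant, so v₂ = (A₁/A₂)v₁ = (410.1/74.25)·1.929 = 10.65 m/s.
Applying Bernoulli between the two ends and solving for P₂: P₂ = P₁ + ½ρ(v₁² − v₂²) − ρgΔh.
P₂ = 462700 + ½·1035·(1.929² − 10.65²) − 1035·9.81·(+6.789) = 462700 + (-56810) − (68930) = 337000 Pa.

P₂ ≈ 337.0 kPa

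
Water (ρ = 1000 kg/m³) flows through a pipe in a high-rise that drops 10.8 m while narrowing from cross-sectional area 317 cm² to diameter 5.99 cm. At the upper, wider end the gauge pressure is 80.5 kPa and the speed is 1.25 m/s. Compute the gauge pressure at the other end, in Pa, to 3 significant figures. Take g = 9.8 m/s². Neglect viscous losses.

88300 Pa

By continuity, v₂ = v₁·A₁/A₂ = 1.25·(317/28.2) = 14.1 m/s.
Energy conservation along the streamline gives P₂ = P₁ − ½ρ(v₂² − v₁²) − ρg(h₂ − h₁).
P₂ = 80500 + ½·1000·(1.25² − 14.1²) − 1000·9.8·(−10.8) = 80500 + (-98100) − (-106000) = 88300 Pa.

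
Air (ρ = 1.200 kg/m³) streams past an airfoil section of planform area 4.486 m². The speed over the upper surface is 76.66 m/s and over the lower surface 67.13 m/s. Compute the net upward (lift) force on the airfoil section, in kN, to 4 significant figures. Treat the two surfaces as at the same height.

With equal heights on the two surfaces, Bernoulli gives P_lower − P_upper = ½ρ(v_upper² − v_lower²).
ΔP = ½·1.200·(76.66² − 67.13²) = 822.2 Pa.
Lift = ΔP · A = 822.2 × 4.486 = 3688 N.

3.688 kN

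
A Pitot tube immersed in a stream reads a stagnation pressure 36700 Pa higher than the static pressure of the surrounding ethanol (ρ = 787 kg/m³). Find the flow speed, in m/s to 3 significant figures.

Bernoulli between the free stream and the stagnation point: ½ρv² = P_stag − P_static.
v = √(2ΔP/ρ) = √(2·36700/787) = 9.66 m/s.

9.66 m/s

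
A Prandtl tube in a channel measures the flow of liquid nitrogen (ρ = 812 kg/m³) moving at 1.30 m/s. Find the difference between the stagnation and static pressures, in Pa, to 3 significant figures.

686 Pa

The dynamic pressure equals the rise in static pressure at the stagnation point: ΔP = ½ρv².
ΔP = ½·812·1.30² = 686 Pa.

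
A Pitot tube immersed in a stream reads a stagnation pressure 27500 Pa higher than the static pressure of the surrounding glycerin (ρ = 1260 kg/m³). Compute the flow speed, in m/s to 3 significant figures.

The dynamic pressure equals the rise in static pressure at the stagnation point: ΔP = ½ρv².
v = √(2ΔP/ρ) = √(2·27500/1260) = 6.61 m/s.

6.61 m/s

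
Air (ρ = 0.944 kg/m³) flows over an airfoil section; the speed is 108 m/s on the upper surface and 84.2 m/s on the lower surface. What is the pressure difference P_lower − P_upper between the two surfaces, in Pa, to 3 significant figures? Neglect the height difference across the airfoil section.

Bernoulli (same height): P_lower − P_upper = ½ρ(v_upper² − v_lower²).
ΔP = ½·0.944·(108² − 84.2²) = 2160 Pa.

2160 Pa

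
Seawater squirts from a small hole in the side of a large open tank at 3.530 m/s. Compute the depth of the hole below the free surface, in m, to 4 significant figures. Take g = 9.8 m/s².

For a small hole in a large open tank, ½v² = gh, giving h = v²/(2g).
h = 3.530²/(2·9.8) = 12.46/19.60 = 0.6358 m.

h ≈ 0.6358 m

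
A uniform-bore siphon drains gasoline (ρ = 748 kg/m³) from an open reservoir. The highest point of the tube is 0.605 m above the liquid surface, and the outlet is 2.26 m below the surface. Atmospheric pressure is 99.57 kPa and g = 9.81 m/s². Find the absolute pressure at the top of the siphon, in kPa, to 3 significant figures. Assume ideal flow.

The outlet speed comes from Torricelli: v = √(2g·2.26) = 6.66 m/s.
With constant cross-section the crest speed equals v; applying Bernoulli from the surface up to the crest, P_top = P_atm − ½ρv² − ρg·h_top.
P_top = 99570 − ½·748·6.66² − 748·9.81·0.605 = 78500 Pa.

78.5 kPa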